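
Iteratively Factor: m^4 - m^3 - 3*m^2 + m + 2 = (m - 1)*(m^3 - 3*m - 2) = (m - 2)*(m - 1)*(m^2 + 2*m + 1) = (m - 2)*(m - 1)*(m + 1)*(m + 1)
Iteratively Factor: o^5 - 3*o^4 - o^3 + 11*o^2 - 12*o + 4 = (o + 2)*(o^4 - 5*o^3 + 9*o^2 - 7*o + 2) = (o - 2)*(o + 2)*(o^3 - 3*o^2 + 3*o - 1) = (o - 2)*(o - 1)*(o + 2)*(o^2 - 2*o + 1) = (o - 2)*(o - 1)^2*(o + 2)*(o - 1)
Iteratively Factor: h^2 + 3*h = (h)*(h + 3)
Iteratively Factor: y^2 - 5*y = (y - 5)*(y)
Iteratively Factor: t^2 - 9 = (t + 3)*(t - 3)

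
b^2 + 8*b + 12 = (b + 2)*(b + 6)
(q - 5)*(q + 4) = q^2 - q - 20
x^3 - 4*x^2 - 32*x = x*(x - 8)*(x + 4)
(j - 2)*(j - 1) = j^2 - 3*j + 2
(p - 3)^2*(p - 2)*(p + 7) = p^4 - p^3 - 35*p^2 + 129*p - 126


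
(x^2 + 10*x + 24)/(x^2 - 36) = (x + 4)/(x - 6)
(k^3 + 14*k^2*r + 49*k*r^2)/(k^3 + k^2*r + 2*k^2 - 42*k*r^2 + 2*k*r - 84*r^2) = k*(-k - 7*r)/(-k^2 + 6*k*r - 2*k + 12*r)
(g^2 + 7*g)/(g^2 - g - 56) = g/(g - 8)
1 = 1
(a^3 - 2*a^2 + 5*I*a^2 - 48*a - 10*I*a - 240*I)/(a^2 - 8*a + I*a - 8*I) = (a^2 + a*(6 + 5*I) + 30*I)/(a + I)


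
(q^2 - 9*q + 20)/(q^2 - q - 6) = (-q^2 + 9*q - 20)/(-q^2 + q + 6)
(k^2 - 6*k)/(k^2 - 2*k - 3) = k*(6 - k)/(-k^2 + 2*k + 3)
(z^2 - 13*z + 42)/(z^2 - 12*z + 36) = (z - 7)/(z - 6)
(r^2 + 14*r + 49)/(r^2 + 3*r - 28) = (r + 7)/(r - 4)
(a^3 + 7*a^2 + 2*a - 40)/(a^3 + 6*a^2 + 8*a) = (a^2 + 3*a - 10)/(a*(a + 2))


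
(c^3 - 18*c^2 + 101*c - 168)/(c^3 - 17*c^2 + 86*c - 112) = (c - 3)/(c - 2)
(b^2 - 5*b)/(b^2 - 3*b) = (b - 5)/(b - 3)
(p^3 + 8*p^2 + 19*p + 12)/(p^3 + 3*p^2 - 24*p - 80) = (p^2 + 4*p + 3)/(p^2 - p - 20)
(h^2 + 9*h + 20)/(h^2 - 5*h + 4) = (h^2 + 9*h + 20)/(h^2 - 5*h + 4)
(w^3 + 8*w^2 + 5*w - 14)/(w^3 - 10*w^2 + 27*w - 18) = (w^2 + 9*w + 14)/(w^2 - 9*w + 18)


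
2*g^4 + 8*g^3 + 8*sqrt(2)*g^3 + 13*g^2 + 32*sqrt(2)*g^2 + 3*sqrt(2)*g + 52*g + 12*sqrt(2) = (g + 4)*(g + 3*sqrt(2))*(sqrt(2)*g + 1)^2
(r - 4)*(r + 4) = r^2 - 16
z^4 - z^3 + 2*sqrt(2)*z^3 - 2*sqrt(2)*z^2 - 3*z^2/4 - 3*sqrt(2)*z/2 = z*(z - 3/2)*(z + 1/2)*(z + 2*sqrt(2))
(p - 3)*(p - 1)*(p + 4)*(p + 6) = p^4 + 6*p^3 - 13*p^2 - 66*p + 72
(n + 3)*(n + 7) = n^2 + 10*n + 21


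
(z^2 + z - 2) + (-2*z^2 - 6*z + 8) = -z^2 - 5*z + 6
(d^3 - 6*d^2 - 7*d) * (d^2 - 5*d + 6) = d^5 - 11*d^4 + 29*d^3 - d^2 - 42*d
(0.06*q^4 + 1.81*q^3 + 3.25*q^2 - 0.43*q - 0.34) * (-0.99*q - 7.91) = -0.0594*q^5 - 2.2665*q^4 - 17.5346*q^3 - 25.2818*q^2 + 3.7379*q + 2.6894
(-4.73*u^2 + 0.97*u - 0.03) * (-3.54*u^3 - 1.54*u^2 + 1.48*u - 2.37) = 16.7442*u^5 + 3.8504*u^4 - 8.388*u^3 + 12.6919*u^2 - 2.3433*u + 0.0711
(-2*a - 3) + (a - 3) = -a - 6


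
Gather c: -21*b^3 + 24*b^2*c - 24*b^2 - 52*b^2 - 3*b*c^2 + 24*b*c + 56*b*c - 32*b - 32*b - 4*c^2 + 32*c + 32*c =-21*b^3 - 76*b^2 - 64*b + c^2*(-3*b - 4) + c*(24*b^2 + 80*b + 64)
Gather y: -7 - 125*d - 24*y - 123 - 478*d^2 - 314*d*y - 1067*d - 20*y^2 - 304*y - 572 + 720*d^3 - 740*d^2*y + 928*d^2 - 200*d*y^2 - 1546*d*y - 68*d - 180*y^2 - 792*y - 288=720*d^3 + 450*d^2 - 1260*d + y^2*(-200*d - 200) + y*(-740*d^2 - 1860*d - 1120) - 990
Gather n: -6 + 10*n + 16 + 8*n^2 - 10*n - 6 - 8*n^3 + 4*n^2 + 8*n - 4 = -8*n^3 + 12*n^2 + 8*n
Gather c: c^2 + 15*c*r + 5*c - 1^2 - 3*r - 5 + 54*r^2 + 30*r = c^2 + c*(15*r + 5) + 54*r^2 + 27*r - 6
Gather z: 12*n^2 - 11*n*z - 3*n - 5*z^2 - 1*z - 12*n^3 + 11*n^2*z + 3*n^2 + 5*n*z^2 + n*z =-12*n^3 + 15*n^2 - 3*n + z^2*(5*n - 5) + z*(11*n^2 - 10*n - 1)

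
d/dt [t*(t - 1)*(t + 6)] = 3*t^2 + 10*t - 6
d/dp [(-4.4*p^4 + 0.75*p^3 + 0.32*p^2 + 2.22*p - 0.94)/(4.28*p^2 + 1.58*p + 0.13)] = (-37.664*p^5 - 17.646*p^4 + 0.0819999999999994*p^3 - 8.7035*p^2 + 8.1296*p + 1.7738)/(18.3184*p^4 + 13.5248*p^3 + 3.6092*p^2 + 0.4108*p + 0.0169)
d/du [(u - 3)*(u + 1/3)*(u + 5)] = 3*u^2 + 14*u/3 - 43/3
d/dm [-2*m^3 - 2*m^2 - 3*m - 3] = -6*m^2 - 4*m - 3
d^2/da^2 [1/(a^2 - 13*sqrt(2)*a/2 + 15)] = 4*(-4*a^2 + 26*sqrt(2)*a + (4*a - 13*sqrt(2))^2 - 60)/(2*a^2 - 13*sqrt(2)*a + 30)^3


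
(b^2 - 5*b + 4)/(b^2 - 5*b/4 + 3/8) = 8*(b^2 - 5*b + 4)/(8*b^2 - 10*b + 3)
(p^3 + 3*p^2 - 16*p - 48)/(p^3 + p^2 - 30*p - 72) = (p - 4)/(p - 6)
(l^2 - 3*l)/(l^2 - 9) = l/(l + 3)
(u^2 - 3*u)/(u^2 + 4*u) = (u - 3)/(u + 4)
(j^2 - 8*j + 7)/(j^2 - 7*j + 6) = (j - 7)/(j - 6)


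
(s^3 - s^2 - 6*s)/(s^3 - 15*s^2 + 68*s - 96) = s*(s + 2)/(s^2 - 12*s + 32)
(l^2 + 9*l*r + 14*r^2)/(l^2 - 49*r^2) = (-l - 2*r)/(-l + 7*r)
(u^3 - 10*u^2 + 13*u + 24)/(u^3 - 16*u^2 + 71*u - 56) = (u^2 - 2*u - 3)/(u^2 - 8*u + 7)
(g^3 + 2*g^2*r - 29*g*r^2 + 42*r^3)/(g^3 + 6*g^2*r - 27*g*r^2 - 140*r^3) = (-g^2 + 5*g*r - 6*r^2)/(-g^2 + g*r + 20*r^2)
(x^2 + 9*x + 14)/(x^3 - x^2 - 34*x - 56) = (x + 7)/(x^2 - 3*x - 28)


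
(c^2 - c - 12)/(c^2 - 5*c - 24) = (c - 4)/(c - 8)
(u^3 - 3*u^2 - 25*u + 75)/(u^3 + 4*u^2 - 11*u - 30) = (u - 5)/(u + 2)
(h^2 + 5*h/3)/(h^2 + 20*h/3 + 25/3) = h/(h + 5)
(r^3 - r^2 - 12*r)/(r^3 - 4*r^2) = (r + 3)/r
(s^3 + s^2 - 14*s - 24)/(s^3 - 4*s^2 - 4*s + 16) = (s + 3)/(s - 2)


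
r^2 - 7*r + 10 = (r - 5)*(r - 2)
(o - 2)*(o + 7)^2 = o^3 + 12*o^2 + 21*o - 98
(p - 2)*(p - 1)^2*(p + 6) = p^4 + 2*p^3 - 19*p^2 + 28*p - 12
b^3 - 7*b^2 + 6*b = b*(b - 6)*(b - 1)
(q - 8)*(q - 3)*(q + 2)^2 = q^4 - 7*q^3 - 16*q^2 + 52*q + 96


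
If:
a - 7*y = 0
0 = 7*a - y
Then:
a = 0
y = 0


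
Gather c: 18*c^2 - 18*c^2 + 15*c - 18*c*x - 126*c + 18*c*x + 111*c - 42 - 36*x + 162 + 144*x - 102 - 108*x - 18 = 0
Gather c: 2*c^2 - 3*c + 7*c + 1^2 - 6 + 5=2*c^2 + 4*c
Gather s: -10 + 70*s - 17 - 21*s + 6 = 49*s - 21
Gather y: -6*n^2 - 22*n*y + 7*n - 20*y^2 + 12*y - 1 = -6*n^2 + 7*n - 20*y^2 + y*(12 - 22*n) - 1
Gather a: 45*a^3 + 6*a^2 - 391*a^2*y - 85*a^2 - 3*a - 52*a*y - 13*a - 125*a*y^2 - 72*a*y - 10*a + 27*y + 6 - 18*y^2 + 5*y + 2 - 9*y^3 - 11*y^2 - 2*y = 45*a^3 + a^2*(-391*y - 79) + a*(-125*y^2 - 124*y - 26) - 9*y^3 - 29*y^2 + 30*y + 8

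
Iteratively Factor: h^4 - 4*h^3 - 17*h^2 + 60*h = (h + 4)*(h^3 - 8*h^2 + 15*h) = (h - 5)*(h + 4)*(h^2 - 3*h) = (h - 5)*(h - 3)*(h + 4)*(h)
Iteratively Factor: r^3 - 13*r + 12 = (r - 3)*(r^2 + 3*r - 4) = (r - 3)*(r - 1)*(r + 4)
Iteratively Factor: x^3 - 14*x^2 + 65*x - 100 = (x - 5)*(x^2 - 9*x + 20) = (x - 5)^2*(x - 4)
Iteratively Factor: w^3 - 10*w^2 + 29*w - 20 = (w - 4)*(w^2 - 6*w + 5) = (w - 4)*(w - 1)*(w - 5)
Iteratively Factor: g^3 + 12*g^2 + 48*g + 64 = (g + 4)*(g^2 + 8*g + 16) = (g + 4)^2*(g + 4)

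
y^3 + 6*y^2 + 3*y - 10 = (y - 1)*(y + 2)*(y + 5)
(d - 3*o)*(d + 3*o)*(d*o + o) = d^3*o + d^2*o - 9*d*o^3 - 9*o^3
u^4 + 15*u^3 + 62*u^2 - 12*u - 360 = (u - 2)*(u + 5)*(u + 6)^2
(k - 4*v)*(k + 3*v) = k^2 - k*v - 12*v^2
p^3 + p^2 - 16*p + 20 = (p - 2)^2*(p + 5)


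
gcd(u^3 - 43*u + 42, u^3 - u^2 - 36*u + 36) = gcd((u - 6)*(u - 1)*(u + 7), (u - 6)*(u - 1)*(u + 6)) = u^2 - 7*u + 6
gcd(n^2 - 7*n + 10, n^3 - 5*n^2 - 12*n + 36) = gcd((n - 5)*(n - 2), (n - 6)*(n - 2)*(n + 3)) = n - 2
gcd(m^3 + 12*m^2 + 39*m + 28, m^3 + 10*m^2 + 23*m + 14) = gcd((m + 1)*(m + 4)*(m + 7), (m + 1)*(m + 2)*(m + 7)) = m^2 + 8*m + 7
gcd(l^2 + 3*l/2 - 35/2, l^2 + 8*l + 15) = l + 5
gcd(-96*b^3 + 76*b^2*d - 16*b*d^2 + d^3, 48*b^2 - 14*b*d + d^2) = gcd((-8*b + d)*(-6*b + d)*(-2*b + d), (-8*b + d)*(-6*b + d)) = 48*b^2 - 14*b*d + d^2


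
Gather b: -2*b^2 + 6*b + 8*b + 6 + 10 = -2*b^2 + 14*b + 16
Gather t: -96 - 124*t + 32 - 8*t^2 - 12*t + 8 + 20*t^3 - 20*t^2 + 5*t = 20*t^3 - 28*t^2 - 131*t - 56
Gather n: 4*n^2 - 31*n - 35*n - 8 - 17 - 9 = 4*n^2 - 66*n - 34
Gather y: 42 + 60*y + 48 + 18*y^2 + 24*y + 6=18*y^2 + 84*y + 96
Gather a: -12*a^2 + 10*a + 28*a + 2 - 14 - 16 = -12*a^2 + 38*a - 28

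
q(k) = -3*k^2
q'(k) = -6*k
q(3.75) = -42.19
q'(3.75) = -22.50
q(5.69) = -97.13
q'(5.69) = -34.14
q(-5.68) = -96.79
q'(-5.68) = 34.08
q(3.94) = -46.57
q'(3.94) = -23.64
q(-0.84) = -2.12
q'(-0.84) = 5.04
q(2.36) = -16.71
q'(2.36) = -14.16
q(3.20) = -30.72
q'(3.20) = -19.20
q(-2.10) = -13.23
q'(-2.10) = 12.60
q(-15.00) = -675.00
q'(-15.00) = 90.00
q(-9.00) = -243.00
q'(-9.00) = 54.00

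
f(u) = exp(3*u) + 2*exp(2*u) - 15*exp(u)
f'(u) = 3*exp(3*u) + 4*exp(2*u) - 15*exp(u)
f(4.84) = 2052905.61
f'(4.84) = 6130521.92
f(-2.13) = -1.75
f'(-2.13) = -1.72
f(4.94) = 2767487.72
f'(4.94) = 8267584.83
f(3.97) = 153566.63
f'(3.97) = 456674.71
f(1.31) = 22.79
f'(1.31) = 152.07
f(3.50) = 38012.04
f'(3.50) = 112836.31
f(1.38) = 34.78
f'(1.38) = 191.98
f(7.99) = 25723626296.56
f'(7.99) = 77153547121.10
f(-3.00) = -0.74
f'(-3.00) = -0.74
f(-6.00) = -0.04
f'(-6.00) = -0.04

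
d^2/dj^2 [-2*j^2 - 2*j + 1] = -4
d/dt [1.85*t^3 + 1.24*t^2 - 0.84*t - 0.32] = 5.55*t^2 + 2.48*t - 0.84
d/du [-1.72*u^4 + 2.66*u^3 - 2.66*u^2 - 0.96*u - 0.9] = -6.88*u^3 + 7.98*u^2 - 5.32*u - 0.96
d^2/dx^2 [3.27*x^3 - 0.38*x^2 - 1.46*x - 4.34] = 19.62*x - 0.76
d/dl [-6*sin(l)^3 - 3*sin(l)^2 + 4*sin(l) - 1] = 2*(-9*sin(l)^2 - 3*sin(l) + 2)*cos(l)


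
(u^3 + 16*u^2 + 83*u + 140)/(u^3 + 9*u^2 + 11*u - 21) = (u^2 + 9*u + 20)/(u^2 + 2*u - 3)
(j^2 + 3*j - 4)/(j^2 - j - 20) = (j - 1)/(j - 5)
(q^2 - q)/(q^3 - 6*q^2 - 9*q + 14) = q/(q^2 - 5*q - 14)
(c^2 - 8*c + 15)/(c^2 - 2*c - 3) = (c - 5)/(c + 1)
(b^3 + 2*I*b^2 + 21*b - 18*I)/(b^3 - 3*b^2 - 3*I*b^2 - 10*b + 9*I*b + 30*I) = (b^2 + 5*I*b + 6)/(b^2 - 3*b - 10)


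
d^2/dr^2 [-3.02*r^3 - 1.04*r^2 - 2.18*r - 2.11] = -18.12*r - 2.08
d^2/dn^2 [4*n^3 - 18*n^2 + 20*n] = 24*n - 36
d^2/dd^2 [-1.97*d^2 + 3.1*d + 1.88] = -3.94000000000000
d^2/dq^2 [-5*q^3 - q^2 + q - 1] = -30*q - 2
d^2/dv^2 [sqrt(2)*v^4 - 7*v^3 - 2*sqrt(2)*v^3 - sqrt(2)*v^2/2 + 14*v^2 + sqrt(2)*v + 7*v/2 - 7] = 12*sqrt(2)*v^2 - 42*v - 12*sqrt(2)*v - sqrt(2) + 28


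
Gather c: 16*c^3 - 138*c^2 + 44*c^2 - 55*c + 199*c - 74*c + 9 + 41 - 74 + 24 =16*c^3 - 94*c^2 + 70*c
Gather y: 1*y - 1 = y - 1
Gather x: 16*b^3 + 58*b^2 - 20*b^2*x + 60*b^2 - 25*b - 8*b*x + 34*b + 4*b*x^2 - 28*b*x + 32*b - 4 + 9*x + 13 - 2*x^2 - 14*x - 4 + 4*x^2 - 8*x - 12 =16*b^3 + 118*b^2 + 41*b + x^2*(4*b + 2) + x*(-20*b^2 - 36*b - 13) - 7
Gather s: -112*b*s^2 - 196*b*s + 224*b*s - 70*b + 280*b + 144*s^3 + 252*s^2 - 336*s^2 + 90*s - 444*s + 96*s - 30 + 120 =210*b + 144*s^3 + s^2*(-112*b - 84) + s*(28*b - 258) + 90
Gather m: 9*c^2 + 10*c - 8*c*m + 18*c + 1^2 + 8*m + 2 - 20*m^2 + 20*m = 9*c^2 + 28*c - 20*m^2 + m*(28 - 8*c) + 3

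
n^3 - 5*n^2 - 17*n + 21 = (n - 7)*(n - 1)*(n + 3)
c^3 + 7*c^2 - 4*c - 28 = (c - 2)*(c + 2)*(c + 7)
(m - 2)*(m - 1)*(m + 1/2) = m^3 - 5*m^2/2 + m/2 + 1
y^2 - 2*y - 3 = (y - 3)*(y + 1)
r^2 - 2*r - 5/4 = (r - 5/2)*(r + 1/2)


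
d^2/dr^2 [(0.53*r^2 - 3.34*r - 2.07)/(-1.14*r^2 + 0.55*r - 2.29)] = (8.88178419700125e-16*r^4 + 8.016708*r^3 + 24.44274*r^2 - 60.103764*r - 6.70082)/(1.481544*r^6 - 2.14434*r^5 + 9.962802*r^4 - 8.781355*r^3 + 20.012997*r^2 - 8.652765*r + 12.008989)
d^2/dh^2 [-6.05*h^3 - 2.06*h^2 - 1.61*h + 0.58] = -36.3*h - 4.12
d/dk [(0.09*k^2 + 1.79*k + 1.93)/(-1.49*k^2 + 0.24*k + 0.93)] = (2.6887*k^2 + 5.9188*k + 1.2015)/(2.2201*k^4 - 0.7152*k^3 - 2.7138*k^2 + 0.4464*k + 0.8649)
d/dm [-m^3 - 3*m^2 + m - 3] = -3*m^2 - 6*m + 1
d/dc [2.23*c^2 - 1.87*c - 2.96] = 4.46*c - 1.87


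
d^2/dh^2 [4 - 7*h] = 0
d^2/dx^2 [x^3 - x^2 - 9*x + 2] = 6*x - 2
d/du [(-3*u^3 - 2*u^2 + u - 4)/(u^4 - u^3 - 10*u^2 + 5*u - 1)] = (3*u^6 + 4*u^5 + 25*u^4 - 12*u^3 - 3*u^2 - 76*u + 19)/(u^8 - 2*u^7 - 19*u^6 + 30*u^5 + 88*u^4 - 98*u^3 + 45*u^2 - 10*u + 1)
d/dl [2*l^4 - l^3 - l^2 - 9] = l*(8*l^2 - 3*l - 2)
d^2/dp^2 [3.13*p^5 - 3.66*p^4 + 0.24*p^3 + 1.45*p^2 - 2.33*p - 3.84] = 62.6*p^3 - 43.92*p^2 + 1.44*p + 2.9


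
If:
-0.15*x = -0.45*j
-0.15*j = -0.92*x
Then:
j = 0.00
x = 0.00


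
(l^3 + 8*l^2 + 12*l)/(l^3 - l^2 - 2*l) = (l^2 + 8*l + 12)/(l^2 - l - 2)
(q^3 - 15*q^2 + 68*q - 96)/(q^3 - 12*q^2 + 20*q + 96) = (q^2 - 7*q + 12)/(q^2 - 4*q - 12)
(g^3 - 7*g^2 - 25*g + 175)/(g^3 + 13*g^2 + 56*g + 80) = (g^2 - 12*g + 35)/(g^2 + 8*g + 16)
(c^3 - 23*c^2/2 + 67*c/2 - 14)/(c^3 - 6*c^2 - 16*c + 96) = (2*c^2 - 15*c + 7)/(2*(c^2 - 2*c - 24))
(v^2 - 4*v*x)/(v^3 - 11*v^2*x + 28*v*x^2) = 1/(v - 7*x)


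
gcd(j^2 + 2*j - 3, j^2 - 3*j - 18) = j + 3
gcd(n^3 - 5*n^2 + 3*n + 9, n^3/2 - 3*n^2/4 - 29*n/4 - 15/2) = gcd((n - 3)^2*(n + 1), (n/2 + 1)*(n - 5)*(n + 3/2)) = 1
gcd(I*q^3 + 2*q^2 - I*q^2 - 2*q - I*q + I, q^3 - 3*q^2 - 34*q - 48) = 1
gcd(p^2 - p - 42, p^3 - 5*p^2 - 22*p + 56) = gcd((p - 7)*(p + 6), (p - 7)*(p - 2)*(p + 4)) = p - 7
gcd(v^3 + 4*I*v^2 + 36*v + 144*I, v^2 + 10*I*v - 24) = v^2 + 10*I*v - 24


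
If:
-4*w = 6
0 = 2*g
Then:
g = 0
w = -3/2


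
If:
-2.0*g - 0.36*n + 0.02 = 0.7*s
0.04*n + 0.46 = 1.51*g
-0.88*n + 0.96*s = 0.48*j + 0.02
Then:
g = 0.266837716484926 - 0.0449005772931366*s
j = 5.1074941201625*s + 2.5742730382724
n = -1.69499679281591*s - 1.42687620269403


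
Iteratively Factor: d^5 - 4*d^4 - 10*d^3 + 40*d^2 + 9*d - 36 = (d + 1)*(d^4 - 5*d^3 - 5*d^2 + 45*d - 36) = (d - 4)*(d + 1)*(d^3 - d^2 - 9*d + 9) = (d - 4)*(d + 1)*(d + 3)*(d^2 - 4*d + 3) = (d - 4)*(d - 3)*(d + 1)*(d + 3)*(d - 1)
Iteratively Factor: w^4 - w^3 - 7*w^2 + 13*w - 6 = (w - 2)*(w^3 + w^2 - 5*w + 3) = (w - 2)*(w + 3)*(w^2 - 2*w + 1) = (w - 2)*(w - 1)*(w + 3)*(w - 1)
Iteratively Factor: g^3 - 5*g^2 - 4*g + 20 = (g + 2)*(g^2 - 7*g + 10) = (g - 5)*(g + 2)*(g - 2)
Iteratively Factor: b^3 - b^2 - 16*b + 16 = (b - 1)*(b^2 - 16) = (b - 1)*(b + 4)*(b - 4)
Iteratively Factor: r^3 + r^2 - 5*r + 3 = (r - 1)*(r^2 + 2*r - 3) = (r - 1)^2*(r + 3)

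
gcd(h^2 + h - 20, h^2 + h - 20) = h^2 + h - 20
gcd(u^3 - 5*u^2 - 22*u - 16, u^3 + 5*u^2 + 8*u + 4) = u^2 + 3*u + 2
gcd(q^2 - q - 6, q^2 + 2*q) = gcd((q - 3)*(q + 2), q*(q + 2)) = q + 2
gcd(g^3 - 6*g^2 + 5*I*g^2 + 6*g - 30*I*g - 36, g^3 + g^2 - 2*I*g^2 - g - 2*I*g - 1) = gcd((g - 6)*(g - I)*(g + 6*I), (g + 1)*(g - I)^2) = g - I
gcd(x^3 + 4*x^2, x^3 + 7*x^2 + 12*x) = x^2 + 4*x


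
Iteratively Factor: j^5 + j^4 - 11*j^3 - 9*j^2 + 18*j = (j + 2)*(j^4 - j^3 - 9*j^2 + 9*j) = (j - 1)*(j + 2)*(j^3 - 9*j) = (j - 1)*(j + 2)*(j + 3)*(j^2 - 3*j) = (j - 3)*(j - 1)*(j + 2)*(j + 3)*(j)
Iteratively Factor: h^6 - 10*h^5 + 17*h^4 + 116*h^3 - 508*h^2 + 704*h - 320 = (h - 5)*(h^5 - 5*h^4 - 8*h^3 + 76*h^2 - 128*h + 64) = (h - 5)*(h + 4)*(h^4 - 9*h^3 + 28*h^2 - 36*h + 16) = (h - 5)*(h - 2)*(h + 4)*(h^3 - 7*h^2 + 14*h - 8) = (h - 5)*(h - 4)*(h - 2)*(h + 4)*(h^2 - 3*h + 2) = (h - 5)*(h - 4)*(h - 2)^2*(h + 4)*(h - 1)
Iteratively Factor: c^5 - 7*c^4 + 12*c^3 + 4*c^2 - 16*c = (c - 2)*(c^4 - 5*c^3 + 2*c^2 + 8*c) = c*(c - 2)*(c^3 - 5*c^2 + 2*c + 8) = c*(c - 4)*(c - 2)*(c^2 - c - 2) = c*(c - 4)*(c - 2)*(c + 1)*(c - 2)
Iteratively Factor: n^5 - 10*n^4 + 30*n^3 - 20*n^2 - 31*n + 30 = (n - 1)*(n^4 - 9*n^3 + 21*n^2 + n - 30) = (n - 2)*(n - 1)*(n^3 - 7*n^2 + 7*n + 15) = (n - 3)*(n - 2)*(n - 1)*(n^2 - 4*n - 5) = (n - 5)*(n - 3)*(n - 2)*(n - 1)*(n + 1)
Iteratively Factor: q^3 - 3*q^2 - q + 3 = (q - 1)*(q^2 - 2*q - 3) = (q - 1)*(q + 1)*(q - 3)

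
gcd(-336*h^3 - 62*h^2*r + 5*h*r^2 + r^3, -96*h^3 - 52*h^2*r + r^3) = -48*h^2 - 2*h*r + r^2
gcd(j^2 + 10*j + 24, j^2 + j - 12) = j + 4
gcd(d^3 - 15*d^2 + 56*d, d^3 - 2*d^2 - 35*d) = d^2 - 7*d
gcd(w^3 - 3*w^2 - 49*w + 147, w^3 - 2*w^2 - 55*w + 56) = w + 7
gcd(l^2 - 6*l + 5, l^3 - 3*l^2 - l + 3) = l - 1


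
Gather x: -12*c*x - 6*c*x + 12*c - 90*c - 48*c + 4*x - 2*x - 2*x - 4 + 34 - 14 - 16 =-18*c*x - 126*c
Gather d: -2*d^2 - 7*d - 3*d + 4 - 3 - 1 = -2*d^2 - 10*d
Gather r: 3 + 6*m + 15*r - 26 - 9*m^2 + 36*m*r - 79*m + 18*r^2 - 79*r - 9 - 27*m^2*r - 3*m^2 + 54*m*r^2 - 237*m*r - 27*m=-12*m^2 - 100*m + r^2*(54*m + 18) + r*(-27*m^2 - 201*m - 64) - 32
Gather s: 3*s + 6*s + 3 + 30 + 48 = 9*s + 81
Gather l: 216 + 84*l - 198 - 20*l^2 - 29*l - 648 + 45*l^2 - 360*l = 25*l^2 - 305*l - 630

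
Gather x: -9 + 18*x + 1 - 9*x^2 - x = -9*x^2 + 17*x - 8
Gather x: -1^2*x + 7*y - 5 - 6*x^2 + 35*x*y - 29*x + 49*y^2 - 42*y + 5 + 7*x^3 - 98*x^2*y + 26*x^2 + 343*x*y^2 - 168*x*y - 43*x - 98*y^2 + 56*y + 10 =7*x^3 + x^2*(20 - 98*y) + x*(343*y^2 - 133*y - 73) - 49*y^2 + 21*y + 10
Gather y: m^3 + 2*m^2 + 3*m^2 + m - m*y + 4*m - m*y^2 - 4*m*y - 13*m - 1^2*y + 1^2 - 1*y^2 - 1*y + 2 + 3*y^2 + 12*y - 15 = m^3 + 5*m^2 - 8*m + y^2*(2 - m) + y*(10 - 5*m) - 12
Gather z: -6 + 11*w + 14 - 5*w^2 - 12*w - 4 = -5*w^2 - w + 4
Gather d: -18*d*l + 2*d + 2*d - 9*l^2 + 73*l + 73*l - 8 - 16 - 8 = d*(4 - 18*l) - 9*l^2 + 146*l - 32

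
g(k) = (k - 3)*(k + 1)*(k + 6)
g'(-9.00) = 156.00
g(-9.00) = -288.00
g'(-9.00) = 156.00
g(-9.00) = -288.00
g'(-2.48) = -16.39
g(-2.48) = 28.55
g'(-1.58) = -20.15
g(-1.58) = 11.74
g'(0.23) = -13.00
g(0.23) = -21.23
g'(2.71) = 28.71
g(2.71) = -9.37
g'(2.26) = 18.40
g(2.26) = -19.93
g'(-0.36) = -17.49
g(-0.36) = -12.13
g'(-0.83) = -19.57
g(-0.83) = -3.37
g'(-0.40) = -17.72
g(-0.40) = -11.42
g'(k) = (k - 3)*(k + 1) + (k - 3)*(k + 6) + (k + 1)*(k + 6)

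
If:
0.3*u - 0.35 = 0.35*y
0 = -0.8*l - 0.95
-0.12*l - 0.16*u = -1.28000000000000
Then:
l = -1.19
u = 8.89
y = 6.62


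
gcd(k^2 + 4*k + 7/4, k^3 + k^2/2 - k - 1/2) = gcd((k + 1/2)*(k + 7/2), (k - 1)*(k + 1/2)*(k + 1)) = k + 1/2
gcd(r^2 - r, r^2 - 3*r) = r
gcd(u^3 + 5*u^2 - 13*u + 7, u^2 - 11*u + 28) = 1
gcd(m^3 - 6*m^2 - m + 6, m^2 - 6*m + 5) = m - 1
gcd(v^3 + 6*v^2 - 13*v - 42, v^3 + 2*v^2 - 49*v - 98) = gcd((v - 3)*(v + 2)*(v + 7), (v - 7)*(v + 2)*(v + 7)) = v^2 + 9*v + 14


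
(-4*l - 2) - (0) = -4*l - 2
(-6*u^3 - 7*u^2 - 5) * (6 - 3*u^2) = 18*u^5 + 21*u^4 - 36*u^3 - 27*u^2 - 30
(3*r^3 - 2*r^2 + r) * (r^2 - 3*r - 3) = 3*r^5 - 11*r^4 - 2*r^3 + 3*r^2 - 3*r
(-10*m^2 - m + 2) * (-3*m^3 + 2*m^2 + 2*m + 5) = 30*m^5 - 17*m^4 - 28*m^3 - 48*m^2 - m + 10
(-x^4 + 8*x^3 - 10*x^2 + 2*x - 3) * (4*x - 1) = -4*x^5 + 33*x^4 - 48*x^3 + 18*x^2 - 14*x + 3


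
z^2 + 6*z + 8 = (z + 2)*(z + 4)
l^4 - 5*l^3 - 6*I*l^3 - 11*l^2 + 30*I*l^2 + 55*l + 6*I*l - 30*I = (l - 5)*(l - 3*I)*(l - 2*I)*(l - I)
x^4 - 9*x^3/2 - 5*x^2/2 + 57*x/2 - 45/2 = (x - 3)^2*(x - 1)*(x + 5/2)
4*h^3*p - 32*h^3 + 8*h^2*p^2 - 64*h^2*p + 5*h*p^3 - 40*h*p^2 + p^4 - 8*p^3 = (h + p)*(2*h + p)^2*(p - 8)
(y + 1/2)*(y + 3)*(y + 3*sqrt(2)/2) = y^3 + 3*sqrt(2)*y^2/2 + 7*y^2/2 + 3*y/2 + 21*sqrt(2)*y/4 + 9*sqrt(2)/4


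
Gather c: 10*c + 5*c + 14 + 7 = 15*c + 21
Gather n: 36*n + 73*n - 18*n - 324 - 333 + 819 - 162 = 91*n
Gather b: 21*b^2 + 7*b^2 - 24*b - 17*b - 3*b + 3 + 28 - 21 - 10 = 28*b^2 - 44*b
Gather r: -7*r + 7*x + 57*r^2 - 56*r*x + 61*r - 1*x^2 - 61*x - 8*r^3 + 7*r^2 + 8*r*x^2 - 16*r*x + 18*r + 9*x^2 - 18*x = -8*r^3 + 64*r^2 + r*(8*x^2 - 72*x + 72) + 8*x^2 - 72*x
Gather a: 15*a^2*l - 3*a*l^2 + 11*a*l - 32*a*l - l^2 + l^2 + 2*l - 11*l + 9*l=15*a^2*l + a*(-3*l^2 - 21*l)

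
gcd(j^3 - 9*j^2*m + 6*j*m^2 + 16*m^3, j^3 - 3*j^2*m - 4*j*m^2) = j + m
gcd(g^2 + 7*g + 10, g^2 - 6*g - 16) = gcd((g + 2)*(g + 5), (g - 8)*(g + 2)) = g + 2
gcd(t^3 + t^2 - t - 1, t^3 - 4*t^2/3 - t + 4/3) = t^2 - 1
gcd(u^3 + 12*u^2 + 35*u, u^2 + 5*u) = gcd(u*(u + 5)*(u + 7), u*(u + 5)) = u^2 + 5*u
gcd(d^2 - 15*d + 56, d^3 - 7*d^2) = d - 7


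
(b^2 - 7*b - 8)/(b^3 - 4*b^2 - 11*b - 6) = (b - 8)/(b^2 - 5*b - 6)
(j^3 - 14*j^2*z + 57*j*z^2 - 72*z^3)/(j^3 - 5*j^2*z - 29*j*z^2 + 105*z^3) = (-j^2 + 11*j*z - 24*z^2)/(-j^2 + 2*j*z + 35*z^2)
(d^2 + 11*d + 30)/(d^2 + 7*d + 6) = (d + 5)/(d + 1)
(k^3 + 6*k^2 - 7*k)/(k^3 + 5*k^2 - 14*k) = (k - 1)/(k - 2)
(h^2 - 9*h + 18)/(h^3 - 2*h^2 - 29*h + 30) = (h - 3)/(h^2 + 4*h - 5)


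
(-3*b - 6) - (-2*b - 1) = -b - 5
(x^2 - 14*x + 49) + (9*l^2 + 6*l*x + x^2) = 9*l^2 + 6*l*x + 2*x^2 - 14*x + 49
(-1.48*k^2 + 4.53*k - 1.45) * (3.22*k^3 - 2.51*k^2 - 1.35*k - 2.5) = -4.7656*k^5 + 18.3014*k^4 - 14.0413*k^3 + 1.224*k^2 - 9.3675*k + 3.625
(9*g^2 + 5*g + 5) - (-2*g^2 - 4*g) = 11*g^2 + 9*g + 5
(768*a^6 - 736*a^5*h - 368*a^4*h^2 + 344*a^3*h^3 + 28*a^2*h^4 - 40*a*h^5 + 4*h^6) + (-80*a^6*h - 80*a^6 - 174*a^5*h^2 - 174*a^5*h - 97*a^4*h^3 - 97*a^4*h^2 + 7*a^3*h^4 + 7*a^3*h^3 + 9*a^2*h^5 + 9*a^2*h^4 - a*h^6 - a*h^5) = -80*a^6*h + 688*a^6 - 174*a^5*h^2 - 910*a^5*h - 97*a^4*h^3 - 465*a^4*h^2 + 7*a^3*h^4 + 351*a^3*h^3 + 9*a^2*h^5 + 37*a^2*h^4 - a*h^6 - 41*a*h^5 + 4*h^6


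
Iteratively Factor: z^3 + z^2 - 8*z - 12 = (z + 2)*(z^2 - z - 6) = (z + 2)^2*(z - 3)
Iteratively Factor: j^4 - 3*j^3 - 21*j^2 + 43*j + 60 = (j - 3)*(j^3 - 21*j - 20) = (j - 5)*(j - 3)*(j^2 + 5*j + 4) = (j - 5)*(j - 3)*(j + 1)*(j + 4)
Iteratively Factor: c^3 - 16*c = (c - 4)*(c^2 + 4*c) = (c - 4)*(c + 4)*(c)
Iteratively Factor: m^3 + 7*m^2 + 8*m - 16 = (m + 4)*(m^2 + 3*m - 4) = (m - 1)*(m + 4)*(m + 4)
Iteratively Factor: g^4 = (g)*(g^3) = g^2*(g^2) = g^3*(g)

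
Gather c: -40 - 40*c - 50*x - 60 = -40*c - 50*x - 100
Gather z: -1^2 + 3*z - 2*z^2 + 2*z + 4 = -2*z^2 + 5*z + 3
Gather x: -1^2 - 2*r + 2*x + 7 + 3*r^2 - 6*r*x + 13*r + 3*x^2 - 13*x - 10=3*r^2 + 11*r + 3*x^2 + x*(-6*r - 11) - 4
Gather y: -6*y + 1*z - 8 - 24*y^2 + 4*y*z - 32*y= -24*y^2 + y*(4*z - 38) + z - 8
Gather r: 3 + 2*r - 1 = 2*r + 2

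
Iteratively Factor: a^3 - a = (a)*(a^2 - 1) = a*(a + 1)*(a - 1)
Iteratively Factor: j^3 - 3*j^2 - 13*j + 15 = (j - 5)*(j^2 + 2*j - 3) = (j - 5)*(j - 1)*(j + 3)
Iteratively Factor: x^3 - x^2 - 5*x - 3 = (x + 1)*(x^2 - 2*x - 3) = (x + 1)^2*(x - 3)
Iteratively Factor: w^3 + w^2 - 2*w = (w + 2)*(w^2 - w) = w*(w + 2)*(w - 1)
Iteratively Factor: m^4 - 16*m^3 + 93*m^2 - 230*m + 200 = (m - 2)*(m^3 - 14*m^2 + 65*m - 100) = (m - 5)*(m - 2)*(m^2 - 9*m + 20) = (m - 5)^2*(m - 2)*(m - 4)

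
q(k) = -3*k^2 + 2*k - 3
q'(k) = 2 - 6*k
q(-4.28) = -66.52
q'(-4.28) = 27.68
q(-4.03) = -59.78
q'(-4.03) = 26.18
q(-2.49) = -26.58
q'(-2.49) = 16.94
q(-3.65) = -50.27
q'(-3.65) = 23.90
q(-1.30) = -10.67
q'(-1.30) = 9.80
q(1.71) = -8.35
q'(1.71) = -8.26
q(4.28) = -49.40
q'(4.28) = -23.68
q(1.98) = -10.80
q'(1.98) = -9.88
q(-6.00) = -123.00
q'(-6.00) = 38.00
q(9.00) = -228.00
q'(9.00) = -52.00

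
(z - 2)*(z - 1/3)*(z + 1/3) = z^3 - 2*z^2 - z/9 + 2/9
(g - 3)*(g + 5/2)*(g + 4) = g^3 + 7*g^2/2 - 19*g/2 - 30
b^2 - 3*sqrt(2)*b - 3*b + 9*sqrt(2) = (b - 3)*(b - 3*sqrt(2))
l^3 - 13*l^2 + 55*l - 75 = (l - 5)^2*(l - 3)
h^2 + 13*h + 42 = (h + 6)*(h + 7)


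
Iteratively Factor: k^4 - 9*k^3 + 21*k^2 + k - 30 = (k - 2)*(k^3 - 7*k^2 + 7*k + 15) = (k - 2)*(k + 1)*(k^2 - 8*k + 15) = (k - 5)*(k - 2)*(k + 1)*(k - 3)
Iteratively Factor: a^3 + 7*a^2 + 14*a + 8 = (a + 4)*(a^2 + 3*a + 2) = (a + 2)*(a + 4)*(a + 1)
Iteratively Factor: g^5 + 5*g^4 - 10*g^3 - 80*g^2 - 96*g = (g + 2)*(g^4 + 3*g^3 - 16*g^2 - 48*g) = (g - 4)*(g + 2)*(g^3 + 7*g^2 + 12*g) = (g - 4)*(g + 2)*(g + 4)*(g^2 + 3*g) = (g - 4)*(g + 2)*(g + 3)*(g + 4)*(g)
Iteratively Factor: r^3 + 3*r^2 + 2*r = (r + 2)*(r^2 + r) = r*(r + 2)*(r + 1)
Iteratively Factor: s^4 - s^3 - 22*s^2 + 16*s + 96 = (s - 3)*(s^3 + 2*s^2 - 16*s - 32) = (s - 3)*(s + 4)*(s^2 - 2*s - 8) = (s - 3)*(s + 2)*(s + 4)*(s - 4)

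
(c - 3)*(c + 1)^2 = c^3 - c^2 - 5*c - 3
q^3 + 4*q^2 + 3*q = q*(q + 1)*(q + 3)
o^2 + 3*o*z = o*(o + 3*z)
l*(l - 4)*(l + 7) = l^3 + 3*l^2 - 28*l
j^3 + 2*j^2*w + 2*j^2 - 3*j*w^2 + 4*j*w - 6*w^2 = (j + 2)*(j - w)*(j + 3*w)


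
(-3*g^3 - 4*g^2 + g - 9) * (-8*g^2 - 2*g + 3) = 24*g^5 + 38*g^4 - 9*g^3 + 58*g^2 + 21*g - 27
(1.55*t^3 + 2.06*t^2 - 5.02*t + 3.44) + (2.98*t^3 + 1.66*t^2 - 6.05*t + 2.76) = 4.53*t^3 + 3.72*t^2 - 11.07*t + 6.2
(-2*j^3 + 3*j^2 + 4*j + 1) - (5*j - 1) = -2*j^3 + 3*j^2 - j + 2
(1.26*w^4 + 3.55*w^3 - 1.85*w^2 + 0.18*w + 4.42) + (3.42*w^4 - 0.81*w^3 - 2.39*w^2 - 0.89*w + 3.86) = 4.68*w^4 + 2.74*w^3 - 4.24*w^2 - 0.71*w + 8.28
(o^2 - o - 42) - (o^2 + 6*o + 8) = -7*o - 50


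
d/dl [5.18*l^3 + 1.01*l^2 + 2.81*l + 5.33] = 15.54*l^2 + 2.02*l + 2.81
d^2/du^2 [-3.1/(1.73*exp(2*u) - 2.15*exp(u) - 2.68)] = (3.1*(3.46*exp(u) - 2.15)*(6.92*exp(u) - 4.3)*exp(u) + (21.452*exp(u) - 6.665)*(-1.73*exp(2*u) + 2.15*exp(u) + 2.68))*exp(u)/(-1.73*exp(2*u) + 2.15*exp(u) + 2.68)^3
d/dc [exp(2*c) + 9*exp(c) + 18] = (2*exp(c) + 9)*exp(c)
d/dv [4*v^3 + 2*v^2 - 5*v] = 12*v^2 + 4*v - 5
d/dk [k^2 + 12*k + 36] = 2*k + 12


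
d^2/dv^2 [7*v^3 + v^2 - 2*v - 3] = 42*v + 2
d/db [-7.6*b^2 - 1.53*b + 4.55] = -15.2*b - 1.53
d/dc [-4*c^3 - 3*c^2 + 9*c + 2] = -12*c^2 - 6*c + 9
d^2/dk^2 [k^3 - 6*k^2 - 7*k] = 6*k - 12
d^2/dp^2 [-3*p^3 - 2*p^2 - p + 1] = -18*p - 4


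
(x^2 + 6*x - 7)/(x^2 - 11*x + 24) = (x^2 + 6*x - 7)/(x^2 - 11*x + 24)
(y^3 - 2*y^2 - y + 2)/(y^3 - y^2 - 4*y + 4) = (y + 1)/(y + 2)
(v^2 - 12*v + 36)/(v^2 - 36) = (v - 6)/(v + 6)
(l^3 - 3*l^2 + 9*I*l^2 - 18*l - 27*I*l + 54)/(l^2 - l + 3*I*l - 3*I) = (l^2 + l*(-3 + 6*I) - 18*I)/(l - 1)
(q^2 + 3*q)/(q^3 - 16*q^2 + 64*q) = (q + 3)/(q^2 - 16*q + 64)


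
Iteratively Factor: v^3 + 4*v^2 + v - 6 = (v - 1)*(v^2 + 5*v + 6) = (v - 1)*(v + 2)*(v + 3)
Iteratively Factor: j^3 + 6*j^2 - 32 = (j + 4)*(j^2 + 2*j - 8) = (j - 2)*(j + 4)*(j + 4)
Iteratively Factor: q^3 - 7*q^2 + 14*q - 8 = (q - 1)*(q^2 - 6*q + 8) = (q - 2)*(q - 1)*(q - 4)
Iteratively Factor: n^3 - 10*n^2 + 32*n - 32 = (n - 4)*(n^2 - 6*n + 8) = (n - 4)*(n - 2)*(n - 4)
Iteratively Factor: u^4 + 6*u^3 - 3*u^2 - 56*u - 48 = (u + 4)*(u^3 + 2*u^2 - 11*u - 12) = (u + 1)*(u + 4)*(u^2 + u - 12) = (u - 3)*(u + 1)*(u + 4)*(u + 4)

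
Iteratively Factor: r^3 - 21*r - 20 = (r + 1)*(r^2 - r - 20) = (r + 1)*(r + 4)*(r - 5)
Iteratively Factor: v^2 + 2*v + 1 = (v + 1)*(v + 1)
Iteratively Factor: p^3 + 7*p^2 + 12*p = (p)*(p^2 + 7*p + 12) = p*(p + 4)*(p + 3)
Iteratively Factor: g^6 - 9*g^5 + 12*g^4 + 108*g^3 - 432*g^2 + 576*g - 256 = (g - 2)*(g^5 - 7*g^4 - 2*g^3 + 104*g^2 - 224*g + 128) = (g - 2)*(g - 1)*(g^4 - 6*g^3 - 8*g^2 + 96*g - 128) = (g - 2)*(g - 1)*(g + 4)*(g^3 - 10*g^2 + 32*g - 32) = (g - 4)*(g - 2)*(g - 1)*(g + 4)*(g^2 - 6*g + 8) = (g - 4)*(g - 2)^2*(g - 1)*(g + 4)*(g - 4)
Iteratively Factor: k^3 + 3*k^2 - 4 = (k - 1)*(k^2 + 4*k + 4) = (k - 1)*(k + 2)*(k + 2)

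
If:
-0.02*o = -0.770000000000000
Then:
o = 38.50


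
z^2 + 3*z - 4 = (z - 1)*(z + 4)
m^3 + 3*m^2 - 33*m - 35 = (m - 5)*(m + 1)*(m + 7)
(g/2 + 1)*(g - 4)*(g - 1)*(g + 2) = g^4/2 - g^3/2 - 6*g^2 - 2*g + 8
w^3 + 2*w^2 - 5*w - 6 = (w - 2)*(w + 1)*(w + 3)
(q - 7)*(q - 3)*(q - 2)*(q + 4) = q^4 - 8*q^3 - 7*q^2 + 122*q - 168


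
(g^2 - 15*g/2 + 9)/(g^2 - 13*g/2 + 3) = (2*g - 3)/(2*g - 1)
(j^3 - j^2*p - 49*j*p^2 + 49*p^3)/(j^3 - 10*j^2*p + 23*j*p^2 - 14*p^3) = (-j - 7*p)/(-j + 2*p)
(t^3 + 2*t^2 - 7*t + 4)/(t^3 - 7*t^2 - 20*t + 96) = (t^2 - 2*t + 1)/(t^2 - 11*t + 24)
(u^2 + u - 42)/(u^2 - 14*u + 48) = (u + 7)/(u - 8)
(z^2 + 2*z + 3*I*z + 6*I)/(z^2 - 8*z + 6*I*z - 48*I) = (z^2 + z*(2 + 3*I) + 6*I)/(z^2 + z*(-8 + 6*I) - 48*I)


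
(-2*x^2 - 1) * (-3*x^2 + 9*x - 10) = 6*x^4 - 18*x^3 + 23*x^2 - 9*x + 10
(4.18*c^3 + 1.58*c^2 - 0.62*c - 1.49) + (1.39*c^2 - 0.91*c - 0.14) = 4.18*c^3 + 2.97*c^2 - 1.53*c - 1.63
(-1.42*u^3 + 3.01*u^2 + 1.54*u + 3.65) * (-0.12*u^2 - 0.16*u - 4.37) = 0.1704*u^5 - 0.134*u^4 + 5.539*u^3 - 13.8381*u^2 - 7.3138*u - 15.9505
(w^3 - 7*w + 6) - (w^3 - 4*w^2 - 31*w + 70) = 4*w^2 + 24*w - 64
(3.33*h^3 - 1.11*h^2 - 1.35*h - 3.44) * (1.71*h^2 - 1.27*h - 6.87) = 5.6943*h^5 - 6.1272*h^4 - 23.7759*h^3 + 3.4578*h^2 + 13.6433*h + 23.6328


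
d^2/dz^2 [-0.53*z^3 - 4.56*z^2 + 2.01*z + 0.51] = -3.18*z - 9.12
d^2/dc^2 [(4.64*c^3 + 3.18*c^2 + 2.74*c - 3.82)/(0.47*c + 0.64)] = (2.049952*c^3 + 8.374272*c^2 + 11.403264*c - 0.731004)/(0.103823*c^3 + 0.424128*c^2 + 0.577536*c + 0.262144)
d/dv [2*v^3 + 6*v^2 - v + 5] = 6*v^2 + 12*v - 1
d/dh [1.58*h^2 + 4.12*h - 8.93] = 3.16*h + 4.12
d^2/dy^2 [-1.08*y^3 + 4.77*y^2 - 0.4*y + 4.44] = 9.54 - 6.48*y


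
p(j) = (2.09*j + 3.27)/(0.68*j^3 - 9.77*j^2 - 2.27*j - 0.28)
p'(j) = (2.09*j + 3.27)*(-2.04*j^2 + 19.54*j + 2.27)/(0.68*j^3 - 9.77*j^2 - 2.27*j - 0.28)^2 + 2.09/(0.68*j^3 - 9.77*j^2 - 2.27*j - 0.28) = (-2.8424*j^3 + 13.7485*j^2 + 63.8958*j + 6.8377)/(0.4624*j^6 - 13.2872*j^5 + 92.3657*j^4 + 43.975*j^3 + 10.6241*j^2 + 1.2712*j + 0.0784)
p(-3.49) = 0.03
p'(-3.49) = 0.00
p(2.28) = -0.17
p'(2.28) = 0.08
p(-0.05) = -16.57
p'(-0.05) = 100.80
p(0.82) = -0.60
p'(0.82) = 0.96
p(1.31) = -0.32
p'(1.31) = 0.32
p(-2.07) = 0.02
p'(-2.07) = -0.02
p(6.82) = -0.07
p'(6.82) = 0.00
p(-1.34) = -0.03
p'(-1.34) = -0.18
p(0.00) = -11.68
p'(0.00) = 87.22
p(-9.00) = 0.01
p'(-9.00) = 0.00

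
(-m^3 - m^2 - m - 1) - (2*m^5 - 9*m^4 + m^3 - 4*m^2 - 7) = -2*m^5 + 9*m^4 - 2*m^3 + 3*m^2 - m + 6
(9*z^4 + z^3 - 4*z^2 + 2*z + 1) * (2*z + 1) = 18*z^5 + 11*z^4 - 7*z^3 + 4*z + 1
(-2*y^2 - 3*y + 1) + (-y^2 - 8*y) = -3*y^2 - 11*y + 1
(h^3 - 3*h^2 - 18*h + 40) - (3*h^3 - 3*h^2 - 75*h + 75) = -2*h^3 + 57*h - 35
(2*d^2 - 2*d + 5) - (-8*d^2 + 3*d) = 10*d^2 - 5*d + 5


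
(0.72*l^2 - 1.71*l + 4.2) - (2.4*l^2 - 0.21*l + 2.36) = -1.68*l^2 - 1.5*l + 1.84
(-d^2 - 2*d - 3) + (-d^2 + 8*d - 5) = -2*d^2 + 6*d - 8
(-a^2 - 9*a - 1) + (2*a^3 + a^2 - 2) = 2*a^3 - 9*a - 3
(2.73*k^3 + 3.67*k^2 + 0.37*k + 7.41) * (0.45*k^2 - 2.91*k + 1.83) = 1.2285*k^5 - 6.2928*k^4 - 5.5173*k^3 + 8.9739*k^2 - 20.886*k + 13.5603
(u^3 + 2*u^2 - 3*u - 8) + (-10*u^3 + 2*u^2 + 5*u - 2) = -9*u^3 + 4*u^2 + 2*u - 10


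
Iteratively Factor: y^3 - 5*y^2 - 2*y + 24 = (y - 3)*(y^2 - 2*y - 8) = (y - 3)*(y + 2)*(y - 4)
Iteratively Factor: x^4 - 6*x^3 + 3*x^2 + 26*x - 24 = (x + 2)*(x^3 - 8*x^2 + 19*x - 12) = (x - 3)*(x + 2)*(x^2 - 5*x + 4) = (x - 4)*(x - 3)*(x + 2)*(x - 1)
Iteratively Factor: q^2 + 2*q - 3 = (q - 1)*(q + 3)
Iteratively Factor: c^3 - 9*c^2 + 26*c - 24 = (c - 4)*(c^2 - 5*c + 6) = (c - 4)*(c - 2)*(c - 3)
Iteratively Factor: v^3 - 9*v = (v - 3)*(v^2 + 3*v) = v*(v - 3)*(v + 3)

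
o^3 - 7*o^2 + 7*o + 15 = (o - 5)*(o - 3)*(o + 1)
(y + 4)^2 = y^2 + 8*y + 16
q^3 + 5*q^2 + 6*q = q*(q + 2)*(q + 3)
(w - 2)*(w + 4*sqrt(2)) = w^2 - 2*w + 4*sqrt(2)*w - 8*sqrt(2)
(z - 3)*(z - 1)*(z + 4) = z^3 - 13*z + 12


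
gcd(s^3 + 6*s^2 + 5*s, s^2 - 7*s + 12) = 1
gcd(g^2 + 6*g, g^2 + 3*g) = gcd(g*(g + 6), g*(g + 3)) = g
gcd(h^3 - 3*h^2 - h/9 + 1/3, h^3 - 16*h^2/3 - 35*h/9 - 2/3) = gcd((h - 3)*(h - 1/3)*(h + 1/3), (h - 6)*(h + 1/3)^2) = h + 1/3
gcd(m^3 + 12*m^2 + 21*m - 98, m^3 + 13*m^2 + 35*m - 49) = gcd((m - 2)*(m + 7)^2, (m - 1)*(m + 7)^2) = m^2 + 14*m + 49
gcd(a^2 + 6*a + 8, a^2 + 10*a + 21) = 1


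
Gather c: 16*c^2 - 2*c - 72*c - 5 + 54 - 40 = 16*c^2 - 74*c + 9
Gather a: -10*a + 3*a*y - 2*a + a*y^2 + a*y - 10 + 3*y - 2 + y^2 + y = a*(y^2 + 4*y - 12) + y^2 + 4*y - 12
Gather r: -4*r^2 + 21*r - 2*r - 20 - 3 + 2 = -4*r^2 + 19*r - 21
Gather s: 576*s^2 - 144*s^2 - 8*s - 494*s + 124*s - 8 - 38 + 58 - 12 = 432*s^2 - 378*s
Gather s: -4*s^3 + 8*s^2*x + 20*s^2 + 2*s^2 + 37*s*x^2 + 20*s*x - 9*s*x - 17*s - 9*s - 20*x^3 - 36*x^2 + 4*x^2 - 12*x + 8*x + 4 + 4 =-4*s^3 + s^2*(8*x + 22) + s*(37*x^2 + 11*x - 26) - 20*x^3 - 32*x^2 - 4*x + 8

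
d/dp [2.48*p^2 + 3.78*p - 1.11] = 4.96*p + 3.78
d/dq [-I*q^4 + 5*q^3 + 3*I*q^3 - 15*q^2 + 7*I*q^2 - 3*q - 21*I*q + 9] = -4*I*q^3 + q^2*(15 + 9*I) - q*(30 - 14*I) - 3 - 21*I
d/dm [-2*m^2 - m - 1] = -4*m - 1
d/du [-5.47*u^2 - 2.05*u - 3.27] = -10.94*u - 2.05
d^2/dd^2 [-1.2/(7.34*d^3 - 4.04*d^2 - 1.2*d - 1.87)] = ((52.848*d - 9.696)*(-7.34*d^3 + 4.04*d^2 + 1.2*d + 1.87) + 1.2*(-44.04*d^2 + 16.16*d + 2.4)*(-22.02*d^2 + 8.08*d + 1.2))/(-7.34*d^3 + 4.04*d^2 + 1.2*d + 1.87)^3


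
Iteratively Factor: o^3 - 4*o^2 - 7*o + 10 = (o - 1)*(o^2 - 3*o - 10) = (o - 5)*(o - 1)*(o + 2)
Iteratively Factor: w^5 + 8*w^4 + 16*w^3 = (w)*(w^4 + 8*w^3 + 16*w^2) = w^2*(w^3 + 8*w^2 + 16*w) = w^2*(w + 4)*(w^2 + 4*w) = w^3*(w + 4)*(w + 4)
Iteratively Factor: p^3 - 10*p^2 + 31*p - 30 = (p - 3)*(p^2 - 7*p + 10) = (p - 5)*(p - 3)*(p - 2)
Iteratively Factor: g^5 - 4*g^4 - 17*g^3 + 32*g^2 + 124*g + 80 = (g + 1)*(g^4 - 5*g^3 - 12*g^2 + 44*g + 80) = (g + 1)*(g + 2)*(g^3 - 7*g^2 + 2*g + 40) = (g + 1)*(g + 2)^2*(g^2 - 9*g + 20) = (g - 5)*(g + 1)*(g + 2)^2*(g - 4)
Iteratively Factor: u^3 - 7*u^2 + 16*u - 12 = (u - 3)*(u^2 - 4*u + 4) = (u - 3)*(u - 2)*(u - 2)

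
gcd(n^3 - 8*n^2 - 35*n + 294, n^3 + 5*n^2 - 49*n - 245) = n - 7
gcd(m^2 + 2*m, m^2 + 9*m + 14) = m + 2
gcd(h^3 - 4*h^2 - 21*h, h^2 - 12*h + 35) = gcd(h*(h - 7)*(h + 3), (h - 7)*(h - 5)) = h - 7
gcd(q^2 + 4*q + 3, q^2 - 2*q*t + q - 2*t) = q + 1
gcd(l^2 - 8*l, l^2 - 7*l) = l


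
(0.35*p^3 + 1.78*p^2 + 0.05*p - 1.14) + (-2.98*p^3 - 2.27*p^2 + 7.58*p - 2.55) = -2.63*p^3 - 0.49*p^2 + 7.63*p - 3.69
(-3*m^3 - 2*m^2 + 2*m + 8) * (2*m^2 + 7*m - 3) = -6*m^5 - 25*m^4 - m^3 + 36*m^2 + 50*m - 24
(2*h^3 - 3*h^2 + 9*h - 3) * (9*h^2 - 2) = 18*h^5 - 27*h^4 + 77*h^3 - 21*h^2 - 18*h + 6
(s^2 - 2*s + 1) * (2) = 2*s^2 - 4*s + 2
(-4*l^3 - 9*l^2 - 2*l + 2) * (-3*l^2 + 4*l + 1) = 12*l^5 + 11*l^4 - 34*l^3 - 23*l^2 + 6*l + 2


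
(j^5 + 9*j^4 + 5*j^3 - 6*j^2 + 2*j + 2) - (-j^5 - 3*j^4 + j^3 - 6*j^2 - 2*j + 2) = 2*j^5 + 12*j^4 + 4*j^3 + 4*j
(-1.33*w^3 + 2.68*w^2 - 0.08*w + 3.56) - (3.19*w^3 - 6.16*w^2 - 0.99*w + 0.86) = -4.52*w^3 + 8.84*w^2 + 0.91*w + 2.7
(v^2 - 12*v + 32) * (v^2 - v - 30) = v^4 - 13*v^3 + 14*v^2 + 328*v - 960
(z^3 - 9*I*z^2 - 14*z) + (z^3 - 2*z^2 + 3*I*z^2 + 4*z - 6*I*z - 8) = 2*z^3 - 2*z^2 - 6*I*z^2 - 10*z - 6*I*z - 8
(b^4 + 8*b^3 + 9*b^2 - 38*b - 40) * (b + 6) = b^5 + 14*b^4 + 57*b^3 + 16*b^2 - 268*b - 240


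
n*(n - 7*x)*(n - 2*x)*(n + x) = n^4 - 8*n^3*x + 5*n^2*x^2 + 14*n*x^3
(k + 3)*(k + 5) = k^2 + 8*k + 15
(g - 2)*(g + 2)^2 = g^3 + 2*g^2 - 4*g - 8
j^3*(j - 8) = j^4 - 8*j^3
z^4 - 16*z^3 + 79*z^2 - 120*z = z*(z - 8)*(z - 5)*(z - 3)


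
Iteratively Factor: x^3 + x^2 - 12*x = (x - 3)*(x^2 + 4*x) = x*(x - 3)*(x + 4)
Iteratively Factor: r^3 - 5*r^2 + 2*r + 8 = (r - 2)*(r^2 - 3*r - 4) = (r - 2)*(r + 1)*(r - 4)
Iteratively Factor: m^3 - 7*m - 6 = (m - 3)*(m^2 + 3*m + 2) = (m - 3)*(m + 1)*(m + 2)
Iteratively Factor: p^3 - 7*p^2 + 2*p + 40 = (p + 2)*(p^2 - 9*p + 20) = (p - 5)*(p + 2)*(p - 4)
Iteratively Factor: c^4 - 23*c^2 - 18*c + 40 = (c - 5)*(c^3 + 5*c^2 + 2*c - 8) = (c - 5)*(c - 1)*(c^2 + 6*c + 8) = (c - 5)*(c - 1)*(c + 2)*(c + 4)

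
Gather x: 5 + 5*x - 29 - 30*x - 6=-25*x - 30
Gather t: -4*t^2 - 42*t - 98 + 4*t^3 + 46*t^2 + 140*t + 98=4*t^3 + 42*t^2 + 98*t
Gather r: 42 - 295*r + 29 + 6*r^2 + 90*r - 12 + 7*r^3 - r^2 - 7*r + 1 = 7*r^3 + 5*r^2 - 212*r + 60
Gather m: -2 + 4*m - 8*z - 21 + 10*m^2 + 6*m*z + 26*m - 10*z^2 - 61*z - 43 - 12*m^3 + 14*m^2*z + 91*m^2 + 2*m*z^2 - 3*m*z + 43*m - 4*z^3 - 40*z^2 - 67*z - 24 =-12*m^3 + m^2*(14*z + 101) + m*(2*z^2 + 3*z + 73) - 4*z^3 - 50*z^2 - 136*z - 90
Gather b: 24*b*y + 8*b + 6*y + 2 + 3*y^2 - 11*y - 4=b*(24*y + 8) + 3*y^2 - 5*y - 2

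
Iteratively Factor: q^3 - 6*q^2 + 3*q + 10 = (q - 2)*(q^2 - 4*q - 5) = (q - 5)*(q - 2)*(q + 1)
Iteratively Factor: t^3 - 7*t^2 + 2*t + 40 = (t - 5)*(t^2 - 2*t - 8) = (t - 5)*(t + 2)*(t - 4)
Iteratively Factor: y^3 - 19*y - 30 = (y + 3)*(y^2 - 3*y - 10) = (y - 5)*(y + 3)*(y + 2)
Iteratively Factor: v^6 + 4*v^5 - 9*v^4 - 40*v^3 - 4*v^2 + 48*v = (v - 3)*(v^5 + 7*v^4 + 12*v^3 - 4*v^2 - 16*v) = (v - 3)*(v + 2)*(v^4 + 5*v^3 + 2*v^2 - 8*v) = (v - 3)*(v + 2)*(v + 4)*(v^3 + v^2 - 2*v) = (v - 3)*(v - 1)*(v + 2)*(v + 4)*(v^2 + 2*v) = (v - 3)*(v - 1)*(v + 2)^2*(v + 4)*(v)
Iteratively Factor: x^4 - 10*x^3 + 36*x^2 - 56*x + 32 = (x - 2)*(x^3 - 8*x^2 + 20*x - 16) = (x - 2)^2*(x^2 - 6*x + 8) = (x - 4)*(x - 2)^2*(x - 2)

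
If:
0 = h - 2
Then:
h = 2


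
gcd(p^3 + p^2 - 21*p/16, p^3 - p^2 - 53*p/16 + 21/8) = p^2 + p - 21/16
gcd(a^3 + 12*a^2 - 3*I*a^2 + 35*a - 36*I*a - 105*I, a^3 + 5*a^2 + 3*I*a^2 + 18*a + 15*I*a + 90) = a^2 + a*(5 - 3*I) - 15*I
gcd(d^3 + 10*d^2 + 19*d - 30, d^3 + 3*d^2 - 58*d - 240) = d^2 + 11*d + 30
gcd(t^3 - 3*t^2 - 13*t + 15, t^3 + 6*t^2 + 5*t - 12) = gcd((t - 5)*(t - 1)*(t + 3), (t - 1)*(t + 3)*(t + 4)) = t^2 + 2*t - 3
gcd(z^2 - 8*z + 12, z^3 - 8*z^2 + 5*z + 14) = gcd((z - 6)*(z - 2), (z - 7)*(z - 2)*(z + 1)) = z - 2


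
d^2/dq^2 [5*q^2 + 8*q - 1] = 10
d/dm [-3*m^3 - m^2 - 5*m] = -9*m^2 - 2*m - 5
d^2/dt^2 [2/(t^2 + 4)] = 4*(3*t^2 - 4)/(t^2 + 4)^3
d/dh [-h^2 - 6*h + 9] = -2*h - 6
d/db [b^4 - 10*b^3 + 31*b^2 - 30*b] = 4*b^3 - 30*b^2 + 62*b - 30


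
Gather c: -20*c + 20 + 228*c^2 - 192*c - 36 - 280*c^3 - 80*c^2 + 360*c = -280*c^3 + 148*c^2 + 148*c - 16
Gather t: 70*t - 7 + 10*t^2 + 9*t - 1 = 10*t^2 + 79*t - 8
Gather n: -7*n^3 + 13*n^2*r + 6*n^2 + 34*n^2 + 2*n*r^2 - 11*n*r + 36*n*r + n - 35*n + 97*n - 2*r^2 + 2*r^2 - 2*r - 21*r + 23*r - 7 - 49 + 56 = -7*n^3 + n^2*(13*r + 40) + n*(2*r^2 + 25*r + 63)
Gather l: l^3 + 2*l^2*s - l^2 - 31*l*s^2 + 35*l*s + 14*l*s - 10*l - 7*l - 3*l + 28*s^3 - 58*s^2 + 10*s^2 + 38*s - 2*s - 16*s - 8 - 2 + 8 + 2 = l^3 + l^2*(2*s - 1) + l*(-31*s^2 + 49*s - 20) + 28*s^3 - 48*s^2 + 20*s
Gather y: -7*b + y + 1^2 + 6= -7*b + y + 7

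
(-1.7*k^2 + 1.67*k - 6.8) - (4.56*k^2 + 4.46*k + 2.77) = -6.26*k^2 - 2.79*k - 9.57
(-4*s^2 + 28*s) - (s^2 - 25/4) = -5*s^2 + 28*s + 25/4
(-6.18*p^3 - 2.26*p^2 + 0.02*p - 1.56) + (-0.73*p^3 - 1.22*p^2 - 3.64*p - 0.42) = -6.91*p^3 - 3.48*p^2 - 3.62*p - 1.98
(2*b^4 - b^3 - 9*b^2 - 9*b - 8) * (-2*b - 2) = -4*b^5 - 2*b^4 + 20*b^3 + 36*b^2 + 34*b + 16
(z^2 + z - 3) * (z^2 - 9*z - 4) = z^4 - 8*z^3 - 16*z^2 + 23*z + 12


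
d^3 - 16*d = d*(d - 4)*(d + 4)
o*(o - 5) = o^2 - 5*o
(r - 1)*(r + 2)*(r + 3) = r^3 + 4*r^2 + r - 6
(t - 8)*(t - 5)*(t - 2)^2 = t^4 - 17*t^3 + 96*t^2 - 212*t + 160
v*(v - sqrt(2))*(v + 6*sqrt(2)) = v^3 + 5*sqrt(2)*v^2 - 12*v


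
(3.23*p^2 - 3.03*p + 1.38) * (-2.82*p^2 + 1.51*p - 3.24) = -9.1086*p^4 + 13.4219*p^3 - 18.9321*p^2 + 11.901*p - 4.4712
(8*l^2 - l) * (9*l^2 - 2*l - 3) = 72*l^4 - 25*l^3 - 22*l^2 + 3*l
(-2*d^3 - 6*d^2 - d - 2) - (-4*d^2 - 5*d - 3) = -2*d^3 - 2*d^2 + 4*d + 1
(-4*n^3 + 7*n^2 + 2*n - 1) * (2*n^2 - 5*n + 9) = -8*n^5 + 34*n^4 - 67*n^3 + 51*n^2 + 23*n - 9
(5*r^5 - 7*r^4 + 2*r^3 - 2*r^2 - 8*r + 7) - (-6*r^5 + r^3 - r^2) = 11*r^5 - 7*r^4 + r^3 - r^2 - 8*r + 7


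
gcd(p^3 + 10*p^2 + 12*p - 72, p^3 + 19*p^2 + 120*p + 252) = p^2 + 12*p + 36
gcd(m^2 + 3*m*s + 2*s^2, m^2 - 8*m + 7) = 1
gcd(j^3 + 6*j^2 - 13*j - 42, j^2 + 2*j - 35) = j + 7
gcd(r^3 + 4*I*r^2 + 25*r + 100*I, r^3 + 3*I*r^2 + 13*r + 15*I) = r + 5*I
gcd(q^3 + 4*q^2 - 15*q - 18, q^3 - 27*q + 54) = q^2 + 3*q - 18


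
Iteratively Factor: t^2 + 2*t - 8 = (t + 4)*(t - 2)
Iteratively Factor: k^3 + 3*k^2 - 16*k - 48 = (k + 4)*(k^2 - k - 12) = (k - 4)*(k + 4)*(k + 3)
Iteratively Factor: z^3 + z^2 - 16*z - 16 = (z - 4)*(z^2 + 5*z + 4) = (z - 4)*(z + 4)*(z + 1)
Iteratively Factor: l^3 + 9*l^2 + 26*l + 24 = (l + 4)*(l^2 + 5*l + 6) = (l + 2)*(l + 4)*(l + 3)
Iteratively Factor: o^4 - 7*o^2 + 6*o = (o - 2)*(o^3 + 2*o^2 - 3*o) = (o - 2)*(o + 3)*(o^2 - o) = o*(o - 2)*(o + 3)*(o - 1)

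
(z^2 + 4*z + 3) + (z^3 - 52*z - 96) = z^3 + z^2 - 48*z - 93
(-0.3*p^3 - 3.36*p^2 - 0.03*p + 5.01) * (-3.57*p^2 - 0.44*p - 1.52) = 1.071*p^5 + 12.1272*p^4 + 2.0415*p^3 - 12.7653*p^2 - 2.1588*p - 7.6152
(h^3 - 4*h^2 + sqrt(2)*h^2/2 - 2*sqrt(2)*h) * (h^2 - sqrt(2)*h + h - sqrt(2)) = h^5 - 3*h^4 - sqrt(2)*h^4/2 - 5*h^3 + 3*sqrt(2)*h^3/2 + 2*sqrt(2)*h^2 + 3*h^2 + 4*h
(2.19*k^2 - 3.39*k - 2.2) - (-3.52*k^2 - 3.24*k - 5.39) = 5.71*k^2 - 0.15*k + 3.19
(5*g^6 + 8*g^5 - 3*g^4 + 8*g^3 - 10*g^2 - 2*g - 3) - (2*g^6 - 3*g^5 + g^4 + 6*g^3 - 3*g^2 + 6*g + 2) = 3*g^6 + 11*g^5 - 4*g^4 + 2*g^3 - 7*g^2 - 8*g - 5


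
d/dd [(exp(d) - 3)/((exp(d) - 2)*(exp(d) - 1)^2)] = -(2*(exp(d) - 3)*(exp(d) - 2) + (exp(d) - 3)*(exp(d) - 1) - (exp(d) - 2)*(exp(d) - 1))*exp(d)/((exp(d) - 2)^2*(exp(d) - 1)^3)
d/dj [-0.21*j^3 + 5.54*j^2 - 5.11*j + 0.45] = -0.63*j^2 + 11.08*j - 5.11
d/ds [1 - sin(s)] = -cos(s)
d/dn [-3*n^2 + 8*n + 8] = 8 - 6*n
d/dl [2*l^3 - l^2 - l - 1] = 6*l^2 - 2*l - 1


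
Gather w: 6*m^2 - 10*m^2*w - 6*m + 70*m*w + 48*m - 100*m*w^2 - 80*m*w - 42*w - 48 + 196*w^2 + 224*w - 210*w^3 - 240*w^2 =6*m^2 + 42*m - 210*w^3 + w^2*(-100*m - 44) + w*(-10*m^2 - 10*m + 182) - 48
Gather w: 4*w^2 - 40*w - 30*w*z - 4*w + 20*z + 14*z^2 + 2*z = 4*w^2 + w*(-30*z - 44) + 14*z^2 + 22*z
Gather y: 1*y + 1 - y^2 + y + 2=-y^2 + 2*y + 3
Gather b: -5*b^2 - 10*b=-5*b^2 - 10*b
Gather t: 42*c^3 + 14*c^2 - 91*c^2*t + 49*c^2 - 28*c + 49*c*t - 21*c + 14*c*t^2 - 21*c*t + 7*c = 42*c^3 + 63*c^2 + 14*c*t^2 - 42*c + t*(-91*c^2 + 28*c)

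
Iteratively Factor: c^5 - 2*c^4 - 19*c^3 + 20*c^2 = (c)*(c^4 - 2*c^3 - 19*c^2 + 20*c) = c^2*(c^3 - 2*c^2 - 19*c + 20) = c^2*(c - 5)*(c^2 + 3*c - 4) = c^2*(c - 5)*(c + 4)*(c - 1)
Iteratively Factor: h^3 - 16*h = (h - 4)*(h^2 + 4*h) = (h - 4)*(h + 4)*(h)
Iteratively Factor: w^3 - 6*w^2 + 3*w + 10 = (w - 5)*(w^2 - w - 2) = (w - 5)*(w - 2)*(w + 1)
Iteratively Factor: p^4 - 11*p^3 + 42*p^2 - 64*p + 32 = (p - 1)*(p^3 - 10*p^2 + 32*p - 32) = (p - 4)*(p - 1)*(p^2 - 6*p + 8) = (p - 4)*(p - 2)*(p - 1)*(p - 4)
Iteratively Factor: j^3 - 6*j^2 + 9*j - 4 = (j - 4)*(j^2 - 2*j + 1) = (j - 4)*(j - 1)*(j - 1)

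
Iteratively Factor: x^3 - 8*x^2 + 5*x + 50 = (x - 5)*(x^2 - 3*x - 10) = (x - 5)*(x + 2)*(x - 5)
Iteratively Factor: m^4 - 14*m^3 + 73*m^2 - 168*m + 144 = (m - 4)*(m^3 - 10*m^2 + 33*m - 36) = (m - 4)*(m - 3)*(m^2 - 7*m + 12) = (m - 4)*(m - 3)^2*(m - 4)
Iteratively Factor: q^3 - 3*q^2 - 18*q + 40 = (q + 4)*(q^2 - 7*q + 10) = (q - 2)*(q + 4)*(q - 5)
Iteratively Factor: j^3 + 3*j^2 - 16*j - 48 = (j - 4)*(j^2 + 7*j + 12) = (j - 4)*(j + 4)*(j + 3)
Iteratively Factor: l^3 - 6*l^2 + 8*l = (l - 4)*(l^2 - 2*l) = (l - 4)*(l - 2)*(l)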